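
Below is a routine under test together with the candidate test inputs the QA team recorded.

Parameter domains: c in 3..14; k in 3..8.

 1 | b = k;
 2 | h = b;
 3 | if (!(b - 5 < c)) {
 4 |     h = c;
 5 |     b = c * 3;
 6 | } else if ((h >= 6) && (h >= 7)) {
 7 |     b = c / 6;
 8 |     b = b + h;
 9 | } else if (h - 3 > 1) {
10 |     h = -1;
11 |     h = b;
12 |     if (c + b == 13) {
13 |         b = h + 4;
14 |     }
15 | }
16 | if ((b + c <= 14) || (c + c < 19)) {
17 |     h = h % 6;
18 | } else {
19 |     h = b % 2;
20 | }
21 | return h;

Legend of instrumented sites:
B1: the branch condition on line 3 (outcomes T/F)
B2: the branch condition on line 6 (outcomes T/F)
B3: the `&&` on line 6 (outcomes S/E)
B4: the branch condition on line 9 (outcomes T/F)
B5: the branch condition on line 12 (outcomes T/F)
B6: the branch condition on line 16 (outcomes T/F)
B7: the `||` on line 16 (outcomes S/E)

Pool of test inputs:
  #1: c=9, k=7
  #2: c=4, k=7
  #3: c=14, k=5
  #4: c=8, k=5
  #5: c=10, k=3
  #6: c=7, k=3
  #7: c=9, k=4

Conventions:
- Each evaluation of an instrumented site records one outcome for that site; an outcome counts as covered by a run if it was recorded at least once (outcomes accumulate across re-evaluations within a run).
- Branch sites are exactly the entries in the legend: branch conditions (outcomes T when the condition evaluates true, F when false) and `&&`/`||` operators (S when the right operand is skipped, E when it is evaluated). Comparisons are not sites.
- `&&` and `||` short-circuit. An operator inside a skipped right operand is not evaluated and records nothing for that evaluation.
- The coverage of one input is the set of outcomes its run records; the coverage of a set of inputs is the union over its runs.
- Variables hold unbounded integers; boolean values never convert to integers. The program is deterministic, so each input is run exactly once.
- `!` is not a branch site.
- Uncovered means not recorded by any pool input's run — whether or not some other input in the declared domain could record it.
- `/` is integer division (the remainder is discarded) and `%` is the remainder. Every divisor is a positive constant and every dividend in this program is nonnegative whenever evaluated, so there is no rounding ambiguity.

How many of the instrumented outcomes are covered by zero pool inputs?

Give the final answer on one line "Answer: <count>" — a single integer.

run #1 (c=9, k=7) records B1=F, B2=T, B3=E, B6=T, B7=E
run #2 (c=4, k=7) records B1=F, B2=T, B3=E, B6=T, B7=S
run #3 (c=14, k=5) records B1=F, B2=F, B3=S, B4=T, B5=F, B6=F, B7=E
run #4 (c=8, k=5) records B1=F, B2=F, B3=S, B4=T, B5=T, B6=T, B7=E
run #5 (c=10, k=3) records B1=F, B2=F, B3=S, B4=F, B6=T, B7=S
run #6 (c=7, k=3) records B1=F, B2=F, B3=S, B4=F, B6=T, B7=S
run #7 (c=9, k=4) records B1=F, B2=F, B3=S, B4=F, B6=T, B7=S
union over the pool: B1=F, B2=T, B2=F, B3=S, B3=E, B4=T, B4=F, B5=T, B5=F, B6=T, B6=F, B7=S, B7=E
uncovered (1 of 14): B1=T

Answer: 1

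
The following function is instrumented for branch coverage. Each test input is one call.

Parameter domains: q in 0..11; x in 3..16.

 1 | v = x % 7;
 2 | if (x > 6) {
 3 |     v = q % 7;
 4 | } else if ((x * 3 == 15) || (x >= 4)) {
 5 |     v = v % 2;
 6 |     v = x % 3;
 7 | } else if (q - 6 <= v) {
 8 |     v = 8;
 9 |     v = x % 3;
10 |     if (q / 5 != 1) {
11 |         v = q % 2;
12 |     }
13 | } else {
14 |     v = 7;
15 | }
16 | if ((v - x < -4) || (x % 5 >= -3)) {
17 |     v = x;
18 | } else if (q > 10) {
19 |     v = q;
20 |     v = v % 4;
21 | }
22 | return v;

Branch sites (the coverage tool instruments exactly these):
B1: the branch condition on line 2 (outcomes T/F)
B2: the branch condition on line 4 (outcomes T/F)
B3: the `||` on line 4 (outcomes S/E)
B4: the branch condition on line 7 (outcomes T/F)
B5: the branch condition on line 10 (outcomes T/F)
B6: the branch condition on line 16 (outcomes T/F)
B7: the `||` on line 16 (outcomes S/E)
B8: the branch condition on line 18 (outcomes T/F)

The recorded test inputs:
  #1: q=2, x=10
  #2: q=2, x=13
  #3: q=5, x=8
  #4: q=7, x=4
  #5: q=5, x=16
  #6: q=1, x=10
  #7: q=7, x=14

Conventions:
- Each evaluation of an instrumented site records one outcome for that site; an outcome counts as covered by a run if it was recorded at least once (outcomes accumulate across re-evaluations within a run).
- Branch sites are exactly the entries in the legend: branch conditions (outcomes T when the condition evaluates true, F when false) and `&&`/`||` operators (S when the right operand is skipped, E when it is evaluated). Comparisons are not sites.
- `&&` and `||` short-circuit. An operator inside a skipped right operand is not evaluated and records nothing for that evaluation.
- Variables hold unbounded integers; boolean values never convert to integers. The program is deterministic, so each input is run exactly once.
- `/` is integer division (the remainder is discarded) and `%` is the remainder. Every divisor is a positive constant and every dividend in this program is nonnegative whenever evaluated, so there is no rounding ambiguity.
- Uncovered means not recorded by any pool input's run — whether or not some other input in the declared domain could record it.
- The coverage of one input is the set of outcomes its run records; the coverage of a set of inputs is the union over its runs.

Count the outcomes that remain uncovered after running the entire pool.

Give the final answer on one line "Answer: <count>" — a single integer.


input #1, q=2, x=10: events B1->T, B7->S, B6->T; outcomes B1=T, B6=T, B7=S
input #2, q=2, x=13: events B1->T, B7->S, B6->T; outcomes B1=T, B6=T, B7=S
input #3, q=5, x=8: events B1->T, B7->E, B6->T; outcomes B1=T, B6=T, B7=E
input #4, q=7, x=4: events B1->F, B3->E, B2->T, B7->E, B6->T; outcomes B1=F, B2=T, B3=E, B6=T, B7=E
input #5, q=5, x=16: events B1->T, B7->S, B6->T; outcomes B1=T, B6=T, B7=S
input #6, q=1, x=10: events B1->T, B7->S, B6->T; outcomes B1=T, B6=T, B7=S
input #7, q=7, x=14: events B1->T, B7->S, B6->T; outcomes B1=T, B6=T, B7=S
union over the pool: B1=T, B1=F, B2=T, B3=E, B6=T, B7=S, B7=E
uncovered (9 of 16): B2=F, B3=S, B4=T, B4=F, B5=T, B5=F, B6=F, B8=T, B8=F
Answer: 9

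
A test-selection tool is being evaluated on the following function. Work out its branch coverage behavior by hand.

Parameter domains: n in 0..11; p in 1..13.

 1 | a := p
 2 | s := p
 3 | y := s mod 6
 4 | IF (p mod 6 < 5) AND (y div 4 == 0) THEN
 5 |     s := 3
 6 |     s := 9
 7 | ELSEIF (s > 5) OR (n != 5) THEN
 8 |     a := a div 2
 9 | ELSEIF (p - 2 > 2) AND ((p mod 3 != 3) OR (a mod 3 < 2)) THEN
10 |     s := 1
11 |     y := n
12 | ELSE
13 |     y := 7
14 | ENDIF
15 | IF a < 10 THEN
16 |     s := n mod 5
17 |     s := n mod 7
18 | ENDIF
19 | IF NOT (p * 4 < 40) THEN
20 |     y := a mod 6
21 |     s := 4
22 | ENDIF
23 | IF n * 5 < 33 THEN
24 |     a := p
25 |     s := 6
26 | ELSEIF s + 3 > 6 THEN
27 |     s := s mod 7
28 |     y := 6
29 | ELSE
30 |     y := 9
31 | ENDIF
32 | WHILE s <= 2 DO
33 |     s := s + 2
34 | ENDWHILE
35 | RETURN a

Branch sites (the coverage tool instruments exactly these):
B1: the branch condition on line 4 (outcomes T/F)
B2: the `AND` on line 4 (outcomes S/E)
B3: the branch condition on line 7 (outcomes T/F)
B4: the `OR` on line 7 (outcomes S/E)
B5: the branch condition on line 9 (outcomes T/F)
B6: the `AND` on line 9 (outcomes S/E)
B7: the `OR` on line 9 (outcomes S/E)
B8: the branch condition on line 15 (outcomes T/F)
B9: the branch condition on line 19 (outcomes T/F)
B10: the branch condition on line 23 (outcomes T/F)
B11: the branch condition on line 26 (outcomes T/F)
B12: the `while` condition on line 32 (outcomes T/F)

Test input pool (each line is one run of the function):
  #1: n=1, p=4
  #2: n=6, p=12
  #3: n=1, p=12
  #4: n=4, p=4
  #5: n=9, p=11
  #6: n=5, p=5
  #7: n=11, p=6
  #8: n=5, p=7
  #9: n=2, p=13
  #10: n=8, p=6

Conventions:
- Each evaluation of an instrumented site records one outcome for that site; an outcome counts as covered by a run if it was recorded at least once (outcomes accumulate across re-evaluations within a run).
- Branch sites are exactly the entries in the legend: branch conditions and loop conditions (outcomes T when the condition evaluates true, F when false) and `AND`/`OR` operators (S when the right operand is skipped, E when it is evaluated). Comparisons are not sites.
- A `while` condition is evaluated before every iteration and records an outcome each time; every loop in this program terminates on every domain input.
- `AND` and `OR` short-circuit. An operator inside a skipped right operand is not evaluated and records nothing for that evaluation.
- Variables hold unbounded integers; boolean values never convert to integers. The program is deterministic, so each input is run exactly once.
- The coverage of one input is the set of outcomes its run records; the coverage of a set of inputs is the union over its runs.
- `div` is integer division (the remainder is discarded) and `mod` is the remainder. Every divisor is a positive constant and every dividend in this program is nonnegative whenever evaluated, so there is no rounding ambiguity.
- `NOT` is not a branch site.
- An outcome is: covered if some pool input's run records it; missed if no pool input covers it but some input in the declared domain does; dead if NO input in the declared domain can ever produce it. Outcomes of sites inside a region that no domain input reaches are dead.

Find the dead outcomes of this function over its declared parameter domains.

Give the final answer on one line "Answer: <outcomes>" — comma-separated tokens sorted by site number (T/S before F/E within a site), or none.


running all 156 domain inputs and tallying outcomes:
  B7=E: never recorded by any domain input -> dead
  reachable outcomes have witnesses, e.g. B1=T (e.g. n=0, p=1), B1=F (e.g. n=0, p=4), B2=S (e.g. n=0, p=5), B2=E (e.g. n=0, p=1)
Answer: B7=E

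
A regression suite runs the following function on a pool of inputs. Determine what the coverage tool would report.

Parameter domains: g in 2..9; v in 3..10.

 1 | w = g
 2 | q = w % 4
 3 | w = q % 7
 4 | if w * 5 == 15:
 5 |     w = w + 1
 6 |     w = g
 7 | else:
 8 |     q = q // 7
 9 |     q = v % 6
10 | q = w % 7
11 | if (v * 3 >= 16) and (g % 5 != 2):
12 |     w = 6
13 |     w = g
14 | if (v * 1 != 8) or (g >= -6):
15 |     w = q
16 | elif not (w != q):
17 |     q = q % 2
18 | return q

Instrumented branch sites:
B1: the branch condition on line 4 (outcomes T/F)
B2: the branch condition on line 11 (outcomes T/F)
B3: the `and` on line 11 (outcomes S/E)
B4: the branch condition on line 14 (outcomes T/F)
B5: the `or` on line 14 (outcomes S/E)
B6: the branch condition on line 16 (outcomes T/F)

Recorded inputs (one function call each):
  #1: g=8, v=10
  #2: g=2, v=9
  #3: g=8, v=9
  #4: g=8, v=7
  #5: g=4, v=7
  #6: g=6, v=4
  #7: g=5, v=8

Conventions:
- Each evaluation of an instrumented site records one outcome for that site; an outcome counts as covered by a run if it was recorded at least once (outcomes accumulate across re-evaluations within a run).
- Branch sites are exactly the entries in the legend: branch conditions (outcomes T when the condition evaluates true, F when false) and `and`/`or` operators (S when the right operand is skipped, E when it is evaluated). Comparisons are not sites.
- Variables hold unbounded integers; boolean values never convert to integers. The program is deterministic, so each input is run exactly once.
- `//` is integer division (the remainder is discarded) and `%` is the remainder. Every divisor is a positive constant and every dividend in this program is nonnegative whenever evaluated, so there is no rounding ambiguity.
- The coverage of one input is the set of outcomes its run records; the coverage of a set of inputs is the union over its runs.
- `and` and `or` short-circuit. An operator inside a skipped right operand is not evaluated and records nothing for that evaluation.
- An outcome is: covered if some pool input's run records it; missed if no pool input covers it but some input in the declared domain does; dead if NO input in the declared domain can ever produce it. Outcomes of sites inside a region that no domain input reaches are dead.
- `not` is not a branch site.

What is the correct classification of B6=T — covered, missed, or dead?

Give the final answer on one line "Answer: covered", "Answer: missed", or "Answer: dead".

no pool input records B6=T
checking all 64 inputs in the declared domain: B6=T is never recorded -> dead

Answer: dead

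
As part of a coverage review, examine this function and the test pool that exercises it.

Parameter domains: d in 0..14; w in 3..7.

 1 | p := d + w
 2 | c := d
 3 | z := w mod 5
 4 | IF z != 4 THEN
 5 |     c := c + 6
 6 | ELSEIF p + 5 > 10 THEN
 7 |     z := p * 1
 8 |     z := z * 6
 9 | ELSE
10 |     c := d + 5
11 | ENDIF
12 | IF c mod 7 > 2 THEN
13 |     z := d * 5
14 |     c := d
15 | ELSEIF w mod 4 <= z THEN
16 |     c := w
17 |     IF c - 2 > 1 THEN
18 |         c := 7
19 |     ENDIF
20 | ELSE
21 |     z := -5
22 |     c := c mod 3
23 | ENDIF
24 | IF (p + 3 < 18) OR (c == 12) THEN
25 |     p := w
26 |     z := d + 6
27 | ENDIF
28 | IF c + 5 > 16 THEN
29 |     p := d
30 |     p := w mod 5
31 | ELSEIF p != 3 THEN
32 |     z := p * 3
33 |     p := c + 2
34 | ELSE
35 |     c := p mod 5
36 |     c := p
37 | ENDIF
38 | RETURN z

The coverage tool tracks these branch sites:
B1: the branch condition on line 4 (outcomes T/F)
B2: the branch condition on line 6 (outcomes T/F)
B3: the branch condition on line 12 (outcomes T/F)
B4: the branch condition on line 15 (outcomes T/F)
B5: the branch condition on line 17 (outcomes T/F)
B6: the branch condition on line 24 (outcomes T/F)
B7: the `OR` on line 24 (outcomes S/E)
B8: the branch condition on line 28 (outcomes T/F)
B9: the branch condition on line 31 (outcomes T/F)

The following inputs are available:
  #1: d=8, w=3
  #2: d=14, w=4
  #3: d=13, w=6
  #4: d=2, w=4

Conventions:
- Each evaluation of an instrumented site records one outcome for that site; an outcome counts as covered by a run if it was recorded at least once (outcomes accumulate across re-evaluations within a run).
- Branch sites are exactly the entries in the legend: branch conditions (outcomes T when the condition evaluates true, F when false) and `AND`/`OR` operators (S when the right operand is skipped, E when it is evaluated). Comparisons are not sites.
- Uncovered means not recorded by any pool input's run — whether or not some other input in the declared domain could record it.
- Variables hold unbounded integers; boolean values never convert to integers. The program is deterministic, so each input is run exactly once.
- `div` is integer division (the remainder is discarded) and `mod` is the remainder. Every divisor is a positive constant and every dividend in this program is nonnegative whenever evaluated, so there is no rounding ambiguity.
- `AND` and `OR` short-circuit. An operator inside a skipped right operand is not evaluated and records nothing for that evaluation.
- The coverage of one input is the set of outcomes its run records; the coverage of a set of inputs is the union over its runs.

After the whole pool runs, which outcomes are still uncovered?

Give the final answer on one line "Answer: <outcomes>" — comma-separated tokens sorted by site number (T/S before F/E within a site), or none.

input #1 (d=8, w=3): events B1->T, B3->F, B4->T, B5->F, B7->S, B6->T, B8->F, B9->F; covers B1=T, B3=F, B4=T, B5=F, B6=T, B7=S, B8=F, B9=F
input #2 (d=14, w=4): events B1->F, B2->T, B3->F, B4->T, B5->T, B7->E, B6->F, B8->F, B9->T; covers B1=F, B2=T, B3=F, B4=T, B5=T, B6=F, B7=E, B8=F, B9=T
input #3 (d=13, w=6): events B1->T, B3->T, B7->E, B6->F, B8->T; covers B1=T, B3=T, B6=F, B7=E, B8=T
input #4 (d=2, w=4): events B1->F, B2->T, B3->F, B4->T, B5->T, B7->S, B6->T, B8->F, B9->T; covers B1=F, B2=T, B3=F, B4=T, B5=T, B6=T, B7=S, B8=F, B9=T
union over the pool: B1=T, B1=F, B2=T, B3=T, B3=F, B4=T, B5=T, B5=F, B6=T, B6=F, B7=S, B7=E, B8=T, B8=F, B9=T, B9=F
uncovered (2 of 18): B2=F, B4=F

Answer: B2=F, B4=F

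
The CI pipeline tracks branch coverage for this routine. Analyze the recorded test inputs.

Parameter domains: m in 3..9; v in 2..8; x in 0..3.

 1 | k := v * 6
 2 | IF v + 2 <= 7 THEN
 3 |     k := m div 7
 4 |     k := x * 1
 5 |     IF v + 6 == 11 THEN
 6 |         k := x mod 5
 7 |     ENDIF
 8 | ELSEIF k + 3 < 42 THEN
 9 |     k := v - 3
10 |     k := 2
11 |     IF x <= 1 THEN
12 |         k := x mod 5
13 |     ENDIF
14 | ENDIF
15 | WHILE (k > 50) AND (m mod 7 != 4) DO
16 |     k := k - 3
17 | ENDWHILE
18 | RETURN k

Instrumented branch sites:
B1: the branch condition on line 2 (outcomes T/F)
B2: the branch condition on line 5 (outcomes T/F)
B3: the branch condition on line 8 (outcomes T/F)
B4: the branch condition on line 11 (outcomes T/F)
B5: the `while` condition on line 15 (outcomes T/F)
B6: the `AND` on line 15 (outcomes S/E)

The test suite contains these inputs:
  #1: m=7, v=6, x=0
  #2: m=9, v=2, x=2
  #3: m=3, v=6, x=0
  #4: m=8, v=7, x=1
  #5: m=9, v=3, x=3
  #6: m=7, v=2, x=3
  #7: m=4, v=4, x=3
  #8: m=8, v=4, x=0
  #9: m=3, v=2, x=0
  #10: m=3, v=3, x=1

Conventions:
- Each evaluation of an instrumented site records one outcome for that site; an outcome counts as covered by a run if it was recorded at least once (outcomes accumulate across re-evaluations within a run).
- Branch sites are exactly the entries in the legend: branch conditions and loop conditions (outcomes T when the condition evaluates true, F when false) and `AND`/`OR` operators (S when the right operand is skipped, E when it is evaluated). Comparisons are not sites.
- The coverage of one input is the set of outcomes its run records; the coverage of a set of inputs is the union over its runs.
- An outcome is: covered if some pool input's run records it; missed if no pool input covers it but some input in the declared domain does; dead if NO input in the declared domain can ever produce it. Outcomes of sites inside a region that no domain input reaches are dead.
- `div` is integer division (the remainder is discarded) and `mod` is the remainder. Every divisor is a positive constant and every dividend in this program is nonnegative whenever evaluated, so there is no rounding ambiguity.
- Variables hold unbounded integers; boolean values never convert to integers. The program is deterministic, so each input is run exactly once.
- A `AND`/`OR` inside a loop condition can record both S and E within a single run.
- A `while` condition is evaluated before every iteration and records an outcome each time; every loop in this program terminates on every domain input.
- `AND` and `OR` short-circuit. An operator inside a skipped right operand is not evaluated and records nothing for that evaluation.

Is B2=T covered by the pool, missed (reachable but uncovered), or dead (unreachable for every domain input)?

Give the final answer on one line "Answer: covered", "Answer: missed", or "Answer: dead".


no pool input records B2=T
but domain input (m=3, v=5, x=0) does record it -> reachable, so missed
Answer: missed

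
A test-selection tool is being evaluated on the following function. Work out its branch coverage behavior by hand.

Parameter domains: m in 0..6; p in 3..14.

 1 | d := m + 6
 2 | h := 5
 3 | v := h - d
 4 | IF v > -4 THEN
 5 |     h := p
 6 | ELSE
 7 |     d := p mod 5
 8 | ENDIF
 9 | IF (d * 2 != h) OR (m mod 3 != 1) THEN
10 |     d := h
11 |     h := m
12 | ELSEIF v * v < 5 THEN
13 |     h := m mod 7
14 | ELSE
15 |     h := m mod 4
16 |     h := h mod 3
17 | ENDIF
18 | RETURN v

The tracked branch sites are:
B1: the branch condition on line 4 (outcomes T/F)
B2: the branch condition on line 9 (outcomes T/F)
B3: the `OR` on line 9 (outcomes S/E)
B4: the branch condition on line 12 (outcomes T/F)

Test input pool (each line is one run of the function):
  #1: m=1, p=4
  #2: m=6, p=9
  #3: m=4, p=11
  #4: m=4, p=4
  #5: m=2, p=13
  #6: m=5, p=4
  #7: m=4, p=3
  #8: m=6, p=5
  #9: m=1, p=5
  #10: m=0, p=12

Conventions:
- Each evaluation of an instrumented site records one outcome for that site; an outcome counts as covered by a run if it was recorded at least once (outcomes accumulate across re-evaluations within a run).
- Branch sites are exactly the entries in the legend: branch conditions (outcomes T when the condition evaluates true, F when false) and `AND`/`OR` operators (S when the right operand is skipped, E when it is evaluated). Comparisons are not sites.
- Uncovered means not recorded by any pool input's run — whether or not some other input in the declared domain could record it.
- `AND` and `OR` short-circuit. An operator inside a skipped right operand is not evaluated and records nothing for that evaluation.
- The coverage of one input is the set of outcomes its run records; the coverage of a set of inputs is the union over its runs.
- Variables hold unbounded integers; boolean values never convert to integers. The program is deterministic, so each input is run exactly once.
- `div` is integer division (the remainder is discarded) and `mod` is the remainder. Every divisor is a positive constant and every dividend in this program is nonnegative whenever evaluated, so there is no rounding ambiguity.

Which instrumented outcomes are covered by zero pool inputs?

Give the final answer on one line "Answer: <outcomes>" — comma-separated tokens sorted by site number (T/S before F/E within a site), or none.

test 1 (m=1, p=4) fires B1->T, B3->S, B2->T; hits B1=T, B2=T, B3=S
test 2 (m=6, p=9) fires B1->F, B3->S, B2->T; hits B1=F, B2=T, B3=S
test 3 (m=4, p=11) fires B1->F, B3->S, B2->T; hits B1=F, B2=T, B3=S
test 4 (m=4, p=4) fires B1->F, B3->S, B2->T; hits B1=F, B2=T, B3=S
test 5 (m=2, p=13) fires B1->T, B3->S, B2->T; hits B1=T, B2=T, B3=S
test 6 (m=5, p=4) fires B1->F, B3->S, B2->T; hits B1=F, B2=T, B3=S
test 7 (m=4, p=3) fires B1->F, B3->S, B2->T; hits B1=F, B2=T, B3=S
test 8 (m=6, p=5) fires B1->F, B3->S, B2->T; hits B1=F, B2=T, B3=S
test 9 (m=1, p=5) fires B1->T, B3->S, B2->T; hits B1=T, B2=T, B3=S
test 10 (m=0, p=12) fires B1->T, B3->E, B2->T; hits B1=T, B2=T, B3=E
union over the pool: B1=T, B1=F, B2=T, B3=S, B3=E
uncovered (3 of 8): B2=F, B4=T, B4=F

Answer: B2=F, B4=T, B4=F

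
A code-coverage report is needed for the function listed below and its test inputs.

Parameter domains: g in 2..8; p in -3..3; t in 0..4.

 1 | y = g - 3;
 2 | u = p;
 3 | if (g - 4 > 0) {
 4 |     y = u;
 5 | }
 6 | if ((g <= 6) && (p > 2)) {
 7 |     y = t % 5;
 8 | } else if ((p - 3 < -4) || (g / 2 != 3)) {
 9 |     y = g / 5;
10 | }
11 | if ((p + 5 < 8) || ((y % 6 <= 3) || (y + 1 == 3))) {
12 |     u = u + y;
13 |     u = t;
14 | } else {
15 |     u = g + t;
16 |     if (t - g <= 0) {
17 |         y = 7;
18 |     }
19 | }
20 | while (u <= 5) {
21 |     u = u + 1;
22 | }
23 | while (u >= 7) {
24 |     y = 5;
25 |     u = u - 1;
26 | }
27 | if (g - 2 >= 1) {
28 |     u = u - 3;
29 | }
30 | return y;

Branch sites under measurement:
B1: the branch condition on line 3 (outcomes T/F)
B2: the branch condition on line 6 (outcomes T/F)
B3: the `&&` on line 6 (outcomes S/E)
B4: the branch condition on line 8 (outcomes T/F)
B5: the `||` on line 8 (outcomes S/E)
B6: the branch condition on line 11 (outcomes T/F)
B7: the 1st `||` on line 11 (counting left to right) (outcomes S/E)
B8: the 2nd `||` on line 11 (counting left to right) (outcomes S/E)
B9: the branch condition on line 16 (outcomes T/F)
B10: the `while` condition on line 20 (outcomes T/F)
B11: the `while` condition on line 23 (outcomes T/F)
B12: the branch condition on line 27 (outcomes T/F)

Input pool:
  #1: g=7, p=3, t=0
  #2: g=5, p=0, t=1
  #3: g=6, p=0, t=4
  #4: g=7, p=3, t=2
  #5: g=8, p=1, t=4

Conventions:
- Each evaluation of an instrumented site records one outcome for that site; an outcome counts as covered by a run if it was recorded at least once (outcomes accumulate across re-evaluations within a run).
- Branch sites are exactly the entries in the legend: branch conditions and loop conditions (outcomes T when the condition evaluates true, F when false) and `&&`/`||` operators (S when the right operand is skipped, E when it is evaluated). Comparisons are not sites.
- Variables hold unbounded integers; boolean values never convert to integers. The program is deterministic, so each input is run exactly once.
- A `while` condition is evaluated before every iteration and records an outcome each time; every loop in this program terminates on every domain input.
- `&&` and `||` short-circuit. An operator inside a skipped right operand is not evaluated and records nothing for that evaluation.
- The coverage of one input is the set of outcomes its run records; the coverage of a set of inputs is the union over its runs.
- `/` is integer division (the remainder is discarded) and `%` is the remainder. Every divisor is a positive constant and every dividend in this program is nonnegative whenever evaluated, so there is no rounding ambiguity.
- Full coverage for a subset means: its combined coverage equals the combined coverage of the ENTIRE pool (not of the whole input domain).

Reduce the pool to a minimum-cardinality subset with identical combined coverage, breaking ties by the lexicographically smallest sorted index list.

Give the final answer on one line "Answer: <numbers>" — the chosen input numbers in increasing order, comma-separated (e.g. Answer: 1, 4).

#1 (g=7, p=3, t=0) -> B1->T, B3->S, B2->F, B5->E, B4->F, B7->E, B8->S, B6->T, B10->T, B10->T, B10->T, B10->T, B10->T, B10->T, ...; covered: B1=T, B2=F, B3=S, B4=F, B5=E, B6=T, B7=E, B8=S, B10=T, B10=F, B11=F, B12=T
#2 (g=5, p=0, t=1) -> B1->T, B3->E, B2->F, B5->E, B4->T, B7->S, B6->T, B10->T, B10->T, B10->T, B10->T, B10->T, B10->F, B11->F, ...; covered: B1=T, B2=F, B3=E, B4=T, B5=E, B6=T, B7=S, B10=T, B10=F, B11=F, B12=T
#3 (g=6, p=0, t=4) -> B1->T, B3->E, B2->F, B5->E, B4->F, B7->S, B6->T, B10->T, B10->T, B10->F, B11->F, B12->T; covered: B1=T, B2=F, B3=E, B4=F, B5=E, B6=T, B7=S, B10=T, B10=F, B11=F, B12=T
#4 (g=7, p=3, t=2) -> B1->T, B3->S, B2->F, B5->E, B4->F, B7->E, B8->S, B6->T, B10->T, B10->T, B10->T, B10->T, B10->F, B11->F, ...; covered: B1=T, B2=F, B3=S, B4=F, B5=E, B6=T, B7=E, B8=S, B10=T, B10=F, B11=F, B12=T
#5 (g=8, p=1, t=4) -> B1->T, B3->S, B2->F, B5->E, B4->T, B7->S, B6->T, B10->T, B10->T, B10->F, B11->F, B12->T; covered: B1=T, B2=F, B3=S, B4=T, B5=E, B6=T, B7=S, B10=T, B10=F, B11=F, B12=T
pool-wide coverage (15 outcomes): B1=T, B2=F, B3=S, B3=E, B4=T, B4=F, B5=E, B6=T, B7=S, B7=E, B8=S, B10=T, B10=F, B11=F, B12=T
size 1 is not enough: best union over all size-1 subsets is 12/15
the canonical winner is {1, 2}: size 2, full 15-outcome coverage, earliest index list among size-2 covers

Answer: 1, 2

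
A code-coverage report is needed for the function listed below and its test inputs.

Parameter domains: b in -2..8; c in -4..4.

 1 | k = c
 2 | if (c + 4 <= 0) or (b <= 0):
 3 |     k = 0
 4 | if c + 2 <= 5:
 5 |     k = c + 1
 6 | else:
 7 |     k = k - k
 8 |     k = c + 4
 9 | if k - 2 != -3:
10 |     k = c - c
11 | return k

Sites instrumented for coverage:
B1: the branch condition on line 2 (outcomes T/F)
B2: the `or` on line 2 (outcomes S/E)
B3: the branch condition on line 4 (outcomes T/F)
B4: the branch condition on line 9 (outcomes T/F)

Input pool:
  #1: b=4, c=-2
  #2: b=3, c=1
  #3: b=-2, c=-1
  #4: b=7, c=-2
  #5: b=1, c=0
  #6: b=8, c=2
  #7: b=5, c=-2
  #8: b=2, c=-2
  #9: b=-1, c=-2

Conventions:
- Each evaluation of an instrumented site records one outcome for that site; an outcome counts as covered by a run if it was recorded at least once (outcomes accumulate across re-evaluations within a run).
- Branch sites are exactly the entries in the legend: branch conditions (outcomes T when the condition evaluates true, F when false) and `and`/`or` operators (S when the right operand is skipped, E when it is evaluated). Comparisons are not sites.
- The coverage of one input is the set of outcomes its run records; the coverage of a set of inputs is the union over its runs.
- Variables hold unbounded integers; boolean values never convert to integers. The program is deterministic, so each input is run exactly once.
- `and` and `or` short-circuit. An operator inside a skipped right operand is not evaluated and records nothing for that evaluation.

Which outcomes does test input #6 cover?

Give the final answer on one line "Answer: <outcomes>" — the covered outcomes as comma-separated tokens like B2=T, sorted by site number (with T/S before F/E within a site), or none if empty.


Running input #6 (b=8, c=2), event by event:
  B2->E, B1->F, B3->T, B4->T
deduplicating events, the covered set is: B1=F, B2=E, B3=T, B4=T
Answer: B1=F, B2=E, B3=T, B4=T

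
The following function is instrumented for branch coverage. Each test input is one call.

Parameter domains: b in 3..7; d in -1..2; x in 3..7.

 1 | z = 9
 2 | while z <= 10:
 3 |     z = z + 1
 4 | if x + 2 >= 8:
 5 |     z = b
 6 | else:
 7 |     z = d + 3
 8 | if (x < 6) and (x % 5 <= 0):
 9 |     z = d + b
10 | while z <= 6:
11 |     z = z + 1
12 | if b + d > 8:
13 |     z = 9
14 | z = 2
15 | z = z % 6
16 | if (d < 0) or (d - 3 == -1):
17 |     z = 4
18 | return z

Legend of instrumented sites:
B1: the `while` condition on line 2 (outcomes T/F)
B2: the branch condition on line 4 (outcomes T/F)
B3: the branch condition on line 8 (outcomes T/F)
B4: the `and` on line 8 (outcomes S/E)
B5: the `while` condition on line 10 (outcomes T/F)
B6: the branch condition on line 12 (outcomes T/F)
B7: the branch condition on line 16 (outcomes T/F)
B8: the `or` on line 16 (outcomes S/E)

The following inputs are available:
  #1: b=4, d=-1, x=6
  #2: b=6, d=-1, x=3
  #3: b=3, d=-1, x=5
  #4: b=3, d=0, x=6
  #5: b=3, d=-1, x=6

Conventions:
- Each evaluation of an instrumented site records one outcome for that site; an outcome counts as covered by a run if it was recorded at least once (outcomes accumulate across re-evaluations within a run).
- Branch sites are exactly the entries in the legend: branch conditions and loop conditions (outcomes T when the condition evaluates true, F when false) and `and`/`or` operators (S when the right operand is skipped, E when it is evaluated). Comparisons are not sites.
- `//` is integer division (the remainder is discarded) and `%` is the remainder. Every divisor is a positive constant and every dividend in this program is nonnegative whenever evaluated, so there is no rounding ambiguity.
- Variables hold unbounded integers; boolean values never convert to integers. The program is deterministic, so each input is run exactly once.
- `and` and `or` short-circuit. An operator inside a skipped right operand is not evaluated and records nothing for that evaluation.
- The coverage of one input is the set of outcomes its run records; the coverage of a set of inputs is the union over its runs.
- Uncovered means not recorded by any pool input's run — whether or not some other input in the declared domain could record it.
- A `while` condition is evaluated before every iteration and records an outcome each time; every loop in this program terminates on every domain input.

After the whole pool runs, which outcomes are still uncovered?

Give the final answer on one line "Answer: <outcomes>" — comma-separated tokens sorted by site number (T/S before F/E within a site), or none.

test 1 (b=4, d=-1, x=6) fires B1->T, B1->T, B1->F, B2->T, B4->S, B3->F, B5->T, B5->T, B5->T, B5->F, B6->F, B8->S, B7->T; hits B1=T, B1=F, B2=T, B3=F, B4=S, B5=T, B5=F, B6=F, B7=T, B8=S
test 2 (b=6, d=-1, x=3) fires B1->T, B1->T, B1->F, B2->F, B4->E, B3->F, B5->T, B5->T, B5->T, B5->T, B5->T, B5->F, B6->F, B8->S, ...; hits B1=T, B1=F, B2=F, B3=F, B4=E, B5=T, B5=F, B6=F, B7=T, B8=S
test 3 (b=3, d=-1, x=5) fires B1->T, B1->T, B1->F, B2->F, B4->E, B3->T, B5->T, B5->T, B5->T, B5->T, B5->T, B5->F, B6->F, B8->S, ...; hits B1=T, B1=F, B2=F, B3=T, B4=E, B5=T, B5=F, B6=F, B7=T, B8=S
test 4 (b=3, d=0, x=6) fires B1->T, B1->T, B1->F, B2->T, B4->S, B3->F, B5->T, B5->T, B5->T, B5->T, B5->F, B6->F, B8->E, B7->F; hits B1=T, B1=F, B2=T, B3=F, B4=S, B5=T, B5=F, B6=F, B7=F, B8=E
test 5 (b=3, d=-1, x=6) fires B1->T, B1->T, B1->F, B2->T, B4->S, B3->F, B5->T, B5->T, B5->T, B5->T, B5->F, B6->F, B8->S, B7->T; hits B1=T, B1=F, B2=T, B3=F, B4=S, B5=T, B5=F, B6=F, B7=T, B8=S
union over the pool: B1=T, B1=F, B2=T, B2=F, B3=T, B3=F, B4=S, B4=E, B5=T, B5=F, B6=F, B7=T, B7=F, B8=S, B8=E
uncovered (1 of 16): B6=T

Answer: B6=T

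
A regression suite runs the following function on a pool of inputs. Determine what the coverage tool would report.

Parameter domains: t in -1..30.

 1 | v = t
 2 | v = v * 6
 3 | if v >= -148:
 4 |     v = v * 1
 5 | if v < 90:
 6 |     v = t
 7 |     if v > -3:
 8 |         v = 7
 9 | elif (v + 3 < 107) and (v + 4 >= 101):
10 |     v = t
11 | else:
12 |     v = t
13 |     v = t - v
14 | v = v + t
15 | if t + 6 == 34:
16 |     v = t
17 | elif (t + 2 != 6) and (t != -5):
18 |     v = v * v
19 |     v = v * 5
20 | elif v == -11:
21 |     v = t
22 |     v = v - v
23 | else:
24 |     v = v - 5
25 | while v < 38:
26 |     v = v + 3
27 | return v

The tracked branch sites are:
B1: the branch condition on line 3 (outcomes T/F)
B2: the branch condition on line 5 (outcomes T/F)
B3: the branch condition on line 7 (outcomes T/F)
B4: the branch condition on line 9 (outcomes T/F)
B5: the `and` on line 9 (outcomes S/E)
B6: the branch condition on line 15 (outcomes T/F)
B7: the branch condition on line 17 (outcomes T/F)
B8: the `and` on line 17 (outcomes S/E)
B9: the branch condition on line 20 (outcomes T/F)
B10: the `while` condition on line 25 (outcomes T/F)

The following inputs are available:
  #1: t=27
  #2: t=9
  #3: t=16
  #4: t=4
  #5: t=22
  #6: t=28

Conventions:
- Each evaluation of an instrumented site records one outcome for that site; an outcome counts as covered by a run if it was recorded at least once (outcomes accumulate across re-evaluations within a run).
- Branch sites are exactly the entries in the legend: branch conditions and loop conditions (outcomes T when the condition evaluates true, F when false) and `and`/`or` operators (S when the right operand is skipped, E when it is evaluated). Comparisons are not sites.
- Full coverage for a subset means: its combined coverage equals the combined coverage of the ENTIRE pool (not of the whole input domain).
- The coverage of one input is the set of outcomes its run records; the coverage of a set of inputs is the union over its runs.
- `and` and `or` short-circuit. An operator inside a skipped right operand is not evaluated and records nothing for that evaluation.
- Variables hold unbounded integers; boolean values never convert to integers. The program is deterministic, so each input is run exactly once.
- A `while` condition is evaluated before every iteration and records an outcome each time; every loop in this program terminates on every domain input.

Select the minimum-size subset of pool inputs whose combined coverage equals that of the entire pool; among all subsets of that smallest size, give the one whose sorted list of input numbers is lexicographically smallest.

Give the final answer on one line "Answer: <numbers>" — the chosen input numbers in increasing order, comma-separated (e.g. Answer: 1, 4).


run #1 (t=27) runs B1->T, B2->F, B5->S, B4->F, B6->F, B8->E, B7->T, B10->F; records B1=T, B2=F, B4=F, B5=S, B6=F, B7=T, B8=E, B10=F
run #2 (t=9) runs B1->T, B2->T, B3->T, B6->F, B8->E, B7->T, B10->F; records B1=T, B2=T, B3=T, B6=F, B7=T, B8=E, B10=F
run #3 (t=16) runs B1->T, B2->F, B5->E, B4->F, B6->F, B8->E, B7->T, B10->F; records B1=T, B2=F, B4=F, B5=E, B6=F, B7=T, B8=E, B10=F
run #4 (t=4) runs B1->T, B2->T, B3->T, B6->F, B8->S, B7->F, B9->F, B10->T, B10->T, B10->T, B10->T, B10->T, B10->T, B10->T, ...; records B1=T, B2=T, B3=T, B6=F, B7=F, B8=S, B9=F, B10=T, B10=F
run #5 (t=22) runs B1->T, B2->F, B5->S, B4->F, B6->F, B8->E, B7->T, B10->F; records B1=T, B2=F, B4=F, B5=S, B6=F, B7=T, B8=E, B10=F
run #6 (t=28) runs B1->T, B2->F, B5->S, B4->F, B6->T, B10->T, B10->T, B10->T, B10->T, B10->F; records B1=T, B2=F, B4=F, B5=S, B6=T, B10=T, B10=F
union over all inputs: B1=T, B2=T, B2=F, B3=T, B4=F, B5=S, B5=E, B6=T, B6=F, B7=T, B7=F, B8=S, B8=E, B9=F, B10=T, B10=F (16 outcomes)
size 1 is not enough: best union over all size-1 subsets is 9/16
size 2 is not enough: best union over all size-2 subsets is 14/16
inputs {3, 4, 6} (size 3) cover everything; no size-3 subset with a lexicographically smaller index list covers all 16
Answer: 3, 4, 6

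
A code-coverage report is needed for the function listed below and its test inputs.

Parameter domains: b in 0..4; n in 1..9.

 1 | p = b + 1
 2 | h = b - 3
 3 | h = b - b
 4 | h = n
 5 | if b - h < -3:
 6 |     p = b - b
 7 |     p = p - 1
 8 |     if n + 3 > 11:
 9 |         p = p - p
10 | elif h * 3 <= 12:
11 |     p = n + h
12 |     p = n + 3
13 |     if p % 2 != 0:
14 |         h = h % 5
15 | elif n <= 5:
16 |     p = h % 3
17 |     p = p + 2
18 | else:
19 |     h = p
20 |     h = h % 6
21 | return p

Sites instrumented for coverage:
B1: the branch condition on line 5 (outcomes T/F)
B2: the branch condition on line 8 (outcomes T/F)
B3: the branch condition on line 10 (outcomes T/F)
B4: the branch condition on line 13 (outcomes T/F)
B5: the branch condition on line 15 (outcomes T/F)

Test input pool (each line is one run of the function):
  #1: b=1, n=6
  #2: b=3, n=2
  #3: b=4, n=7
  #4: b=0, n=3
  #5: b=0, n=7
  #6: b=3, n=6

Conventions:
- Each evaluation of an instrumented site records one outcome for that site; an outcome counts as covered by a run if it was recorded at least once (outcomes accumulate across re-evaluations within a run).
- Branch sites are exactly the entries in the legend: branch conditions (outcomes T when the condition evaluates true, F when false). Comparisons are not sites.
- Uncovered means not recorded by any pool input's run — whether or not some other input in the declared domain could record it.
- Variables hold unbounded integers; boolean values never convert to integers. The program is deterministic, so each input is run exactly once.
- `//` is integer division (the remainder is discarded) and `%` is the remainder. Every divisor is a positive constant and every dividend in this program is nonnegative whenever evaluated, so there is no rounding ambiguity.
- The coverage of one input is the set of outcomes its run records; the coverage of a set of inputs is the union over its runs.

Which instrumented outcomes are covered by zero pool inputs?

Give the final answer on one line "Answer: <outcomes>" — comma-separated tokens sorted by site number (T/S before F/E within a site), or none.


test 1 (b=1, n=6) fires B1->T, B2->F; hits B1=T, B2=F
test 2 (b=3, n=2) fires B1->F, B3->T, B4->T; hits B1=F, B3=T, B4=T
test 3 (b=4, n=7) fires B1->F, B3->F, B5->F; hits B1=F, B3=F, B5=F
test 4 (b=0, n=3) fires B1->F, B3->T, B4->F; hits B1=F, B3=T, B4=F
test 5 (b=0, n=7) fires B1->T, B2->F; hits B1=T, B2=F
test 6 (b=3, n=6) fires B1->F, B3->F, B5->F; hits B1=F, B3=F, B5=F
union over the pool: B1=T, B1=F, B2=F, B3=T, B3=F, B4=T, B4=F, B5=F
uncovered (2 of 10): B2=T, B5=T
Answer: B2=T, B5=T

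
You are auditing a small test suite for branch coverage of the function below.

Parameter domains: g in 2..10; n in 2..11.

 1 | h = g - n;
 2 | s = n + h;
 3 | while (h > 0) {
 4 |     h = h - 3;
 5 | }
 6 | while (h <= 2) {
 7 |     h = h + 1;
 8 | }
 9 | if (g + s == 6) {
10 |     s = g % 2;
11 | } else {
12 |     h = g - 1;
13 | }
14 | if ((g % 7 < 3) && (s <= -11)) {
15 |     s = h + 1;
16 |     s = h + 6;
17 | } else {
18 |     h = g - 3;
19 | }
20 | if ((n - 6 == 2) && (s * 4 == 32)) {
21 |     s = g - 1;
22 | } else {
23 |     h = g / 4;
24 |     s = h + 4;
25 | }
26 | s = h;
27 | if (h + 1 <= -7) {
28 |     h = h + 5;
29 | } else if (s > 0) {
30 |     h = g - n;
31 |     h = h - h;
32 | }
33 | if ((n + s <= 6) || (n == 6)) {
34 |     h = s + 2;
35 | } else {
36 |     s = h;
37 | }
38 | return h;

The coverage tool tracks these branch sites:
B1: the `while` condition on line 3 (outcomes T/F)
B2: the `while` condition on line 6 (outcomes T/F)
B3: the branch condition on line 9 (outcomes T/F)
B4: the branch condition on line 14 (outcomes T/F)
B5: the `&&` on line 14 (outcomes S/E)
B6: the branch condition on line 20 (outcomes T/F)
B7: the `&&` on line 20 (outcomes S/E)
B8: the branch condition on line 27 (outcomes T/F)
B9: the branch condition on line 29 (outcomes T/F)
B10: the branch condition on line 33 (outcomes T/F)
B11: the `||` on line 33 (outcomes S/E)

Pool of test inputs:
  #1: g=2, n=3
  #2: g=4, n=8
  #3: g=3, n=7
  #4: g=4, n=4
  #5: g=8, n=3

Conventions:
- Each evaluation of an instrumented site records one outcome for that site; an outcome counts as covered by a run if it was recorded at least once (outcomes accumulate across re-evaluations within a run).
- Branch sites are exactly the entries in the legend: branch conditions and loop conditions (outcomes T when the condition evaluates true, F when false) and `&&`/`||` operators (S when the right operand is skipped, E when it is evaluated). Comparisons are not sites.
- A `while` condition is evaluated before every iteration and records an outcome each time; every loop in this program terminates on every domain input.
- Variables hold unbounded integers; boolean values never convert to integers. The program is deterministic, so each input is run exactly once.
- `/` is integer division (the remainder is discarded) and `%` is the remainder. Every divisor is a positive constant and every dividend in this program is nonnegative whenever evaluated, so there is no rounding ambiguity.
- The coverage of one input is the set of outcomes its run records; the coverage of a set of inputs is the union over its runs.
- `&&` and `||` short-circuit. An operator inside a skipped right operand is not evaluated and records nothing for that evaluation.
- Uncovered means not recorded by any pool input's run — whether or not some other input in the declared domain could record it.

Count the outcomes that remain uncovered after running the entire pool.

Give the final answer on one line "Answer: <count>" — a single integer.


run #1 (g=2, n=3) runs B1->F, B2->T, B2->T, B2->T, B2->T, B2->F, B3->F, B5->E, B4->F, B7->S, B6->F, B8->F, B9->F, B11->S, ...; records B1=F, B2=T, B2=F, B3=F, B4=F, B5=E, B6=F, B7=S, B8=F, B9=F, B10=T, B11=S
run #2 (g=4, n=8) runs B1->F, B2->T, B2->T, B2->T, B2->T, B2->T, B2->T, B2->T, B2->F, B3->F, B5->S, B4->F, B7->E, B6->F, ...; records B1=F, B2=T, B2=F, B3=F, B4=F, B5=S, B6=F, B7=E, B8=F, B9=T, B10=F, B11=E
run #3 (g=3, n=7) runs B1->F, B2->T, B2->T, B2->T, B2->T, B2->T, B2->T, B2->T, B2->F, B3->T, B5->S, B4->F, B7->S, B6->F, ...; records B1=F, B2=T, B2=F, B3=T, B4=F, B5=S, B6=F, B7=S, B8=F, B9=F, B10=F, B11=E
run #4 (g=4, n=4) runs B1->F, B2->T, B2->T, B2->T, B2->F, B3->F, B5->S, B4->F, B7->S, B6->F, B8->F, B9->T, B11->S, B10->T; records B1=F, B2=T, B2=F, B3=F, B4=F, B5=S, B6=F, B7=S, B8=F, B9=T, B10=T, B11=S
run #5 (g=8, n=3) runs B1->T, B1->T, B1->F, B2->T, B2->T, B2->T, B2->T, B2->F, B3->F, B5->E, B4->F, B7->S, B6->F, B8->F, ...; records B1=T, B1=F, B2=T, B2=F, B3=F, B4=F, B5=E, B6=F, B7=S, B8=F, B9=T, B10=T, B11=S
union over the pool: B1=T, B1=F, B2=T, B2=F, B3=T, B3=F, B4=F, B5=S, B5=E, B6=F, B7=S, B7=E, B8=F, B9=T, B9=F, B10=T, B10=F, B11=S, B11=E
uncovered (3 of 22): B4=T, B6=T, B8=T
Answer: 3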